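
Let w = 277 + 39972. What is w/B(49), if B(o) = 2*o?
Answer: 40249/98 ≈ 410.70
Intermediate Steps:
w = 40249
w/B(49) = 40249/((2*49)) = 40249/98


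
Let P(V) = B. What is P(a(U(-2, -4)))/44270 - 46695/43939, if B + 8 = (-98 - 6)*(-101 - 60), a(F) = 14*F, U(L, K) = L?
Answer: -665912273/972589765 ≈ -0.68468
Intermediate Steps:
B = 16736 (B = -8 + (-98 - 6)*(-101 - 60) = -8 - 104*(-161) = -8 + 16744 = 16736)
P(V) = 16736
P(a(U(-2, -4)))/44270 - 46695/43939 = 16736/44270 - 46695/43939 = 16736*(1/44270) - 46695*1/43939 = 8368/22135 - 46695/43939 = -665912273/972589765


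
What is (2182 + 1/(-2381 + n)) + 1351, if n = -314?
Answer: 9521434/2695 ≈ 3533.0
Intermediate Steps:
(2182 + 1/(-2381 + n)) + 1351 = (2182 + 1/(-2381 - 314)) + 1351 = (2182 + 1/(-2695)) + 1351 = (2182 - 1/2695) + 1351 = 5880489/2695 + 1351 = 9521434/2695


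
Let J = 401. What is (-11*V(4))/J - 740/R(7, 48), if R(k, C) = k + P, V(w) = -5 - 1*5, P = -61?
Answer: 151340/10827 ≈ 13.978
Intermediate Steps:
V(w) = -10 (V(w) = -5 - 5 = -10)
R(k, C) = -61 + k (R(k, C) = k - 61 = -61 + k)
(-11*V(4))/J - 740/R(7, 48) = -11*(-10)/401 - 740/(-61 + 7) = 110*(1/401) - 740/(-54) = 110/401 - 740*(-1/54) = 110/401 + 370/27 = 151340/10827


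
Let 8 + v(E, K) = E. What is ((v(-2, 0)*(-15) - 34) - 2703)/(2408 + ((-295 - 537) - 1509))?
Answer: -2587/67 ≈ -38.612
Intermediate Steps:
v(E, K) = -8 + E
((v(-2, 0)*(-15) - 34) - 2703)/(2408 + ((-295 - 537) - 1509)) = (((-8 - 2)*(-15) - 34) - 2703)/(2408 + ((-295 - 537) - 1509)) = ((-10*(-15) - 34) - 2703)/(2408 + (-832 - 1509)) = ((150 - 34) - 2703)/(2408 - 2341) = (116 - 2703)/67 = -2587*1/67 = -2587/67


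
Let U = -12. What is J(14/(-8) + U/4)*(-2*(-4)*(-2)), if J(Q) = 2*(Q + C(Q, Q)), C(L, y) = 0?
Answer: 152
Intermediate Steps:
J(Q) = 2*Q (J(Q) = 2*(Q + 0) = 2*Q)
J(14/(-8) + U/4)*(-2*(-4)*(-2)) = (2*(14/(-8) - 12/4))*(-2*(-4)*(-2)) = (2*(14*(-1/8) - 12*1/4))*(8*(-2)) = (2*(-7/4 - 3))*(-16) = (2*(-19/4))*(-16) = -19/2*(-16) = 152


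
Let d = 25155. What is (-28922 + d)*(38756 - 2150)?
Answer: -137894802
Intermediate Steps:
(-28922 + d)*(38756 - 2150) = (-28922 + 25155)*(38756 - 2150) = -3767*36606 = -137894802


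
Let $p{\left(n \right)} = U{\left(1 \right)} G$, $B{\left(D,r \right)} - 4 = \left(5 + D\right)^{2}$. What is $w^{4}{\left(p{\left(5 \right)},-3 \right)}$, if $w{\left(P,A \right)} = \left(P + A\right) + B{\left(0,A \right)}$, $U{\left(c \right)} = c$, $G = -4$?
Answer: $234256$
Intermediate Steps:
$B{\left(D,r \right)} = 4 + \left(5 + D\right)^{2}$
$p{\left(n \right)} = -4$ ($p{\left(n \right)} = 1 \left(-4\right) = -4$)
$w{\left(P,A \right)} = 29 + A + P$ ($w{\left(P,A \right)} = \left(P + A\right) + \left(4 + \left(5 + 0\right)^{2}\right) = \left(A + P\right) + \left(4 + 5^{2}\right) = \left(A + P\right) + \left(4 + 25\right) = \left(A + P\right) + 29 = 29 + A + P$)
$w^{4}{\left(p{\left(5 \right)},-3 \right)} = \left(29 - 3 - 4\right)^{4} = 22^{4} = 234256$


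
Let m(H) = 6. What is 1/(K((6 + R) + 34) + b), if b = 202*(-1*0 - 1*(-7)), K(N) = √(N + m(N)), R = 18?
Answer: 1/1422 ≈ 0.00070324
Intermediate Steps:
K(N) = √(6 + N) (K(N) = √(N + 6) = √(6 + N))
b = 1414 (b = 202*(0 + 7) = 202*7 = 1414)
1/(K((6 + R) + 34) + b) = 1/(√(6 + ((6 + 18) + 34)) + 1414) = 1/(√(6 + (24 + 34)) + 1414) = 1/(√(6 + 58) + 1414) = 1/(√64 + 1414) = 1/(8 + 1414) = 1/1422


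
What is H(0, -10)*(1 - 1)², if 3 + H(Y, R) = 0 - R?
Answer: 0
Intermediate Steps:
H(Y, R) = -3 - R (H(Y, R) = -3 + (0 - R) = -3 - R)
H(0, -10)*(1 - 1)² = (-3 - 1*(-10))*(1 - 1)² = (-3 + 10)*0² = 7*0 = 0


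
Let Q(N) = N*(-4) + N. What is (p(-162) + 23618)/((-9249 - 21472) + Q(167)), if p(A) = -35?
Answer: -23583/31222 ≈ -0.75533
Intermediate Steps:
Q(N) = -3*N (Q(N) = -4*N + N = -3*N)
(p(-162) + 23618)/((-9249 - 21472) + Q(167)) = (-35 + 23618)/((-9249 - 21472) - 3*167) = 23583/(-30721 - 501) = 23583/(-31222) = 23583*(-1/31222) = -23583/31222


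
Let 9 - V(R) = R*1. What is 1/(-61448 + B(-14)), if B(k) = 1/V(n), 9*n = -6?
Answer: -29/1781989 ≈ -1.6274e-5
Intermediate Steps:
n = -2/3 (n = (1/9)*(-6) = -2/3 ≈ -0.66667)
V(R) = 9 - R
B(k) = 3/29 (B(k) = 1/(9 - 1*(-2/3)) = 1/(9 + 2/3) = 1/(29/3) = 3/29)
1/(-61448 + B(-14)) = 1/(-61448 + 3/29) = 1/(-1781989/29) = -29/1781989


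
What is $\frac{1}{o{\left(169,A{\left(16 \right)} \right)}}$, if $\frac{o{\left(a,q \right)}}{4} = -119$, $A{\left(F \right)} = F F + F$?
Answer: $- \frac{1}{476} \approx -0.0021008$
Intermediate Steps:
$A{\left(F \right)} = F + F^{2}$ ($A{\left(F \right)} = F^{2} + F = F + F^{2}$)
$o{\left(a,q \right)} = -476$ ($o{\left(a,q \right)} = 4 \left(-119\right) = -476$)
$\frac{1}{o{\left(169,A{\left(16 \right)} \right)}} = \frac{1}{-476} = - \frac{1}{476}$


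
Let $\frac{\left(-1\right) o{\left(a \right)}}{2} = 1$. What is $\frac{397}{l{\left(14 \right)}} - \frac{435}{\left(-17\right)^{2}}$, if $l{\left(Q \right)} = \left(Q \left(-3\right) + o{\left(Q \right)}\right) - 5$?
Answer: $- \frac{136048}{14161} \approx -9.6072$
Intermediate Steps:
$o{\left(a \right)} = -2$ ($o{\left(a \right)} = \left(-2\right) 1 = -2$)
$l{\left(Q \right)} = -7 - 3 Q$ ($l{\left(Q \right)} = \left(Q \left(-3\right) - 2\right) - 5 = \left(- 3 Q - 2\right) - 5 = \left(-2 - 3 Q\right) - 5 = -7 - 3 Q$)
$\frac{397}{l{\left(14 \right)}} - \frac{435}{\left(-17\right)^{2}} = \frac{397}{-7 - 42} - \frac{435}{\left(-17\right)^{2}} = \frac{397}{-7 - 42} - \frac{435}{289} = \frac{397}{-49} - \frac{435}{289} = 397 \left(- \frac{1}{49}\right) - \frac{435}{289} = - \frac{397}{49} - \frac{435}{289} = - \frac{136048}{14161}$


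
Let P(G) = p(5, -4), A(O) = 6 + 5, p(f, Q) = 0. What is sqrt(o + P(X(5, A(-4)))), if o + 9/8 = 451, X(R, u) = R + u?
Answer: sqrt(7198)/4 ≈ 21.210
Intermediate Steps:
A(O) = 11
P(G) = 0
o = 3599/8 (o = -9/8 + 451 = 3599/8 ≈ 449.88)
sqrt(o + P(X(5, A(-4)))) = sqrt(3599/8 + 0) = sqrt(3599/8) = sqrt(7198)/4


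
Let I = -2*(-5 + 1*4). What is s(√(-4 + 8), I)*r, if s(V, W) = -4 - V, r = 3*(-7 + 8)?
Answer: -18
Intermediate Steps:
r = 3 (r = 3*1 = 3)
I = 2 (I = -2*(-5 + 4) = -2*(-1) = 2)
s(√(-4 + 8), I)*r = (-4 - √(-4 + 8))*3 = (-4 - √4)*3 = (-4 - 1*2)*3 = (-4 - 2)*3 = -6*3 = -18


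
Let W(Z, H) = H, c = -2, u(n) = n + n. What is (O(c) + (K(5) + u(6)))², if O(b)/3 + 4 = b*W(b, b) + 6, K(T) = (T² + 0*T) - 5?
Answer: 2500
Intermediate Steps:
u(n) = 2*n
K(T) = -5 + T² (K(T) = (T² + 0) - 5 = T² - 5 = -5 + T²)
O(b) = 6 + 3*b² (O(b) = -12 + 3*(b*b + 6) = -12 + 3*(b² + 6) = -12 + 3*(6 + b²) = -12 + (18 + 3*b²) = 6 + 3*b²)
(O(c) + (K(5) + u(6)))² = ((6 + 3*(-2)²) + ((-5 + 5²) + 2*6))² = ((6 + 3*4) + ((-5 + 25) + 12))² = ((6 + 12) + (20 + 12))² = (18 + 32)² = 50² = 2500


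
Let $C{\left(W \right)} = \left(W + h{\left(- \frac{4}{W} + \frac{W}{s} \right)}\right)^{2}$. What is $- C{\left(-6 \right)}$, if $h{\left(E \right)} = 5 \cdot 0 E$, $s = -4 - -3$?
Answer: $-36$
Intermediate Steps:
$s = -1$ ($s = -4 + 3 = -1$)
$h{\left(E \right)} = 0$ ($h{\left(E \right)} = 0 E = 0$)
$C{\left(W \right)} = W^{2}$ ($C{\left(W \right)} = \left(W + 0\right)^{2} = W^{2}$)
$- C{\left(-6 \right)} = - \left(-6\right)^{2} = \left(-1\right) 36 = -36$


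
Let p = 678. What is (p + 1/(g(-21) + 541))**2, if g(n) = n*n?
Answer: 443285645209/964324 ≈ 4.5969e+5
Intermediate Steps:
g(n) = n**2
(p + 1/(g(-21) + 541))**2 = (678 + 1/((-21)**2 + 541))**2 = (678 + 1/(441 + 541))**2 = (678 + 1/982)**2 = (665797/982)**2 = 443285645209/964324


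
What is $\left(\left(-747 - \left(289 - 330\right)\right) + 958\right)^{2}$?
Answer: $63504$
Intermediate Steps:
$\left(\left(-747 - \left(289 - 330\right)\right) + 958\right)^{2} = \left(\left(-747 - -41\right) + 958\right)^{2} = \left(\left(-747 + 41\right) + 958\right)^{2} = \left(-706 + 958\right)^{2} = 252^{2} = 63504$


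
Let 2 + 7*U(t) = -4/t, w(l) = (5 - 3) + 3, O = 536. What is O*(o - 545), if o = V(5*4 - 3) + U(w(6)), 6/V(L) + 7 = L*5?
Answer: -18999056/65 ≈ -2.9229e+5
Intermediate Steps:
w(l) = 5 (w(l) = 2 + 3 = 5)
V(L) = 6/(-7 + 5*L) (V(L) = 6/(-7 + L*5) = 6/(-7 + 5*L))
U(t) = -2/7 - 4/(7*t) (U(t) = -2/7 + (-4/t)/7 = -2/7 - 4/(7*t))
o = -21/65 (o = 6/(-7 + 5*(5*4 - 3)) + (2/7)*(-2 - 1*5)/5 = 6/(-7 + 5*(20 - 3)) + (2/7)*(1/5)*(-2 - 5) = 6/(-7 + 5*17) + (2/7)*(1/5)*(-7) = 6/(-7 + 85) - 2/5 = 6/78 - 2/5 = 6*(1/78) - 2/5 = 1/13 - 2/5 = -21/65 ≈ -0.32308)
O*(o - 545) = 536*(-21/65 - 545) = 536*(-35446/65) = -18999056/65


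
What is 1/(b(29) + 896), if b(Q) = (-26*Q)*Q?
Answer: -1/20970 ≈ -4.7687e-5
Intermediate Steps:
b(Q) = -26*Q²
1/(b(29) + 896) = 1/(-26*29² + 896) = 1/(-26*841 + 896) = 1/(-21866 + 896) = 1/(-20970) = -1/20970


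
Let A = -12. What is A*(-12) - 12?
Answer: 132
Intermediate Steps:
A*(-12) - 12 = -12*(-12) - 12 = 144 - 12 = 132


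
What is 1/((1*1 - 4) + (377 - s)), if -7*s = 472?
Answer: 7/3090 ≈ 0.0022654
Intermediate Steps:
s = -472/7 (s = -⅐*472 = -472/7 ≈ -67.429)
1/((1*1 - 4) + (377 - s)) = 1/((1*1 - 4) + (377 - 1*(-472/7))) = 1/((1 - 4) + (377 + 472/7)) = 1/(-3 + 3111/7) = 1/(3090/7) = 7/3090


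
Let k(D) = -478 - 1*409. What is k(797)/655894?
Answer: -887/655894 ≈ -0.0013524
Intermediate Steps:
k(D) = -887 (k(D) = -478 - 409 = -887)
k(797)/655894 = -887/655894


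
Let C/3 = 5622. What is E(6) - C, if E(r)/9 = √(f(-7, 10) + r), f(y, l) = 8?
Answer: -16866 + 9*√14 ≈ -16832.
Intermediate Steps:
C = 16866 (C = 3*5622 = 16866)
E(r) = 9*√(8 + r)
E(6) - C = 9*√(8 + 6) - 1*16866 = 9*√14 - 16866 = -16866 + 9*√14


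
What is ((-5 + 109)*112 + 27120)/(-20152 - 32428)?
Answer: -9692/13145 ≈ -0.73731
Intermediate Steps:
((-5 + 109)*112 + 27120)/(-20152 - 32428) = (104*112 + 27120)/(-52580) = (11648 + 27120)*(-1/52580) = 38768*(-1/52580) = -9692/13145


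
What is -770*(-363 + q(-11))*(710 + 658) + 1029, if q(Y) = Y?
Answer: 393957669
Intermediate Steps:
-770*(-363 + q(-11))*(710 + 658) + 1029 = -770*(-363 - 11)*(710 + 658) + 1029 = -(-287980)*1368 + 1029 = -770*(-511632) + 1029 = 393956640 + 1029 = 393957669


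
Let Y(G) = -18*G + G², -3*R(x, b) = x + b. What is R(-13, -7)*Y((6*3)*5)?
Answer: 43200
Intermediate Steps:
R(x, b) = -b/3 - x/3 (R(x, b) = -(x + b)/3 = -(b + x)/3 = -b/3 - x/3)
Y(G) = G² - 18*G
R(-13, -7)*Y((6*3)*5) = (-⅓*(-7) - ⅓*(-13))*(((6*3)*5)*(-18 + (6*3)*5)) = (7/3 + 13/3)*((18*5)*(-18 + 18*5)) = 20*(90*(-18 + 90))/3 = 20*(90*72)/3 = (20/3)*6480 = 43200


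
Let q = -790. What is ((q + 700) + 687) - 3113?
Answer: -2516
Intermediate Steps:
((q + 700) + 687) - 3113 = ((-790 + 700) + 687) - 3113 = (-90 + 687) - 3113 = 597 - 3113 = -2516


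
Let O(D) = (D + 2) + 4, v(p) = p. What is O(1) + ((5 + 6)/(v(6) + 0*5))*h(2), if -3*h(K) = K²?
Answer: 41/9 ≈ 4.5556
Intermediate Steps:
O(D) = 6 + D (O(D) = (2 + D) + 4 = 6 + D)
h(K) = -K²/3
O(1) + ((5 + 6)/(v(6) + 0*5))*h(2) = (6 + 1) + ((5 + 6)/(6 + 0*5))*(-⅓*2²) = 7 + (11/(6 + 0))*(-⅓*4) = 7 + (11/6)*(-4/3) = 7 - 22/9 = 41/9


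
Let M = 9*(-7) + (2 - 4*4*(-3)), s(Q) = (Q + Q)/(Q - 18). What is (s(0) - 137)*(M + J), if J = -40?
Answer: 7261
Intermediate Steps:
s(Q) = 2*Q/(-18 + Q) (s(Q) = (2*Q)/(-18 + Q) = 2*Q/(-18 + Q))
M = -13 (M = -63 + (2 - 16*(-3)) = -63 + (2 - 1*(-48)) = -63 + (2 + 48) = -63 + 50 = -13)
(s(0) - 137)*(M + J) = (2*0/(-18 + 0) - 137)*(-13 - 40) = (2*0/(-18) - 137)*(-53) = (2*0*(-1/18) - 137)*(-53) = (0 - 137)*(-53) = -137*(-53) = 7261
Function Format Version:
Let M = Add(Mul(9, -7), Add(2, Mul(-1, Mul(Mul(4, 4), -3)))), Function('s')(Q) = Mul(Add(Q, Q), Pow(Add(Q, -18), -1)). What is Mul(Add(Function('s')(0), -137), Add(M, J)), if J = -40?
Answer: 7261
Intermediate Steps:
Function('s')(Q) = Mul(2, Q, Pow(Add(-18, Q), -1)) (Function('s')(Q) = Mul(Mul(2, Q), Pow(Add(-18, Q), -1)) = Mul(2, Q, Pow(Add(-18, Q), -1)))
M = -13 (M = Add(-63, Add(2, Mul(-1, Mul(16, -3)))) = Add(-63, Add(2, Mul(-1, -48))) = Add(-63, Add(2, 48)) = Add(-63, 50) = -13)
Mul(Add(Function('s')(0), -137), Add(M, J)) = Mul(Add(Mul(2, 0, Pow(Add(-18, 0), -1)), -137), Add(-13, -40)) = Mul(Add(Mul(2, 0, Pow(-18, -1)), -137), -53) = Mul(Add(Mul(2, 0, Rational(-1, 18)), -137), -53) = Mul(Add(0, -137), -53) = Mul(-137, -53) = 7261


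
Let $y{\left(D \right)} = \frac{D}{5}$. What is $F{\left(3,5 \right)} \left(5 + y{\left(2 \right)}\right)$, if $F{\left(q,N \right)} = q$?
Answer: $\frac{81}{5} \approx 16.2$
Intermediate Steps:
$y{\left(D \right)} = \frac{D}{5}$ ($y{\left(D \right)} = D \frac{1}{5} = \frac{D}{5}$)
$F{\left(3,5 \right)} \left(5 + y{\left(2 \right)}\right) = 3 \left(5 + \frac{1}{5} \cdot 2\right) = 3 \left(5 + \frac{2}{5}\right) = 3 \cdot \frac{27}{5} = \frac{81}{5}$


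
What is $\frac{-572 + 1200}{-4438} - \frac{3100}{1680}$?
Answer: $- \frac{52903}{26628} \approx -1.9867$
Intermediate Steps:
$\frac{-572 + 1200}{-4438} - \frac{3100}{1680} = 628 \left(- \frac{1}{4438}\right) - \frac{155}{84} = - \frac{314}{2219} - \frac{155}{84} = - \frac{52903}{26628}$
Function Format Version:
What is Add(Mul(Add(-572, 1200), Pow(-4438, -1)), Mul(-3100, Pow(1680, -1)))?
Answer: Rational(-52903, 26628) ≈ -1.9867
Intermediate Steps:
Add(Mul(Add(-572, 1200), Pow(-4438, -1)), Mul(-3100, Pow(1680, -1))) = Add(Mul(628, Rational(-1, 4438)), Mul(-3100, Rational(1, 1680))) = Add(Rational(-314, 2219), Rational(-155, 84)) = Rational(-52903, 26628)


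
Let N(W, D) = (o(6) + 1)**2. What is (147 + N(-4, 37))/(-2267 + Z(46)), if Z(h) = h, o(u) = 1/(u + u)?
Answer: -21337/319824 ≈ -0.066715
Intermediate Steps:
o(u) = 1/(2*u)
N(W, D) = 169/144 (N(W, D) = ((1/2)/6 + 1)**2 = ((1/2)*(1/6) + 1)**2 = (1/12 + 1)**2 = (13/12)**2 = 169/144)
(147 + N(-4, 37))/(-2267 + Z(46)) = (147 + 169/144)/(-2267 + 46) = (21337/144)/(-2221) = (21337/144)*(-1/2221) = -21337/319824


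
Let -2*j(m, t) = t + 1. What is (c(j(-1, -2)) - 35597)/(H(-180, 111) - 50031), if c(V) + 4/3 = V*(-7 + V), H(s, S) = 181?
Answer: 427219/598200 ≈ 0.71417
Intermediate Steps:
j(m, t) = -½ - t/2 (j(m, t) = -(t + 1)/2 = -(1 + t)/2 = -½ - t/2)
c(V) = -4/3 + V*(-7 + V)
(c(j(-1, -2)) - 35597)/(H(-180, 111) - 50031) = ((-4/3 + (-½ - ½*(-2))² - 7*(-½ - ½*(-2))) - 35597)/(181 - 50031) = ((-4/3 + (-½ + 1)² - 7*(-½ + 1)) - 35597)/(-49850) = ((-4/3 + (½)² - 7*½) - 35597)*(-1/49850) = ((-4/3 + ¼ - 7/2) - 35597)*(-1/49850) = (-55/12 - 35597)*(-1/49850) = -427219/12*(-1/49850) = 427219/598200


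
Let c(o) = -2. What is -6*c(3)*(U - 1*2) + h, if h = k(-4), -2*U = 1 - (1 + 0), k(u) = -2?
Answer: -26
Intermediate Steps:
U = 0 (U = -(1 - (1 + 0))/2 = -(1 - 1*1)/2 = -(1 - 1)/2 = -½*0 = 0)
h = -2
-6*c(3)*(U - 1*2) + h = -(-12)*(0 - 1*2) - 2 = -(-12)*(0 - 2) - 2 = -(-12)*(-2) - 2 = -6*4 - 2 = -24 - 2 = -26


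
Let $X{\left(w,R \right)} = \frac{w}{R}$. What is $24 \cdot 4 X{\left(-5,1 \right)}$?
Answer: $-480$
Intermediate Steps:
$24 \cdot 4 X{\left(-5,1 \right)} = 24 \cdot 4 \left(- \frac{5}{1}\right) = 96 \left(\left(-5\right) 1\right) = 96 \left(-5\right) = -480$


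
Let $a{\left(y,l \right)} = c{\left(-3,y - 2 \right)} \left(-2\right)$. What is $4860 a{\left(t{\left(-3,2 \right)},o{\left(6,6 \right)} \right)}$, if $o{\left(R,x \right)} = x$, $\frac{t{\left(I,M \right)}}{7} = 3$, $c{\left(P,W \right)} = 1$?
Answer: $-9720$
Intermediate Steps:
$t{\left(I,M \right)} = 21$ ($t{\left(I,M \right)} = 7 \cdot 3 = 21$)
$a{\left(y,l \right)} = -2$ ($a{\left(y,l \right)} = 1 \left(-2\right) = -2$)
$4860 a{\left(t{\left(-3,2 \right)},o{\left(6,6 \right)} \right)} = 4860 \left(-2\right) = -9720$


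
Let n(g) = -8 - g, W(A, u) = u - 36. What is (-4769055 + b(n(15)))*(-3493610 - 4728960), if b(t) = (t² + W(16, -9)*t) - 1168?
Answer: 39210632433630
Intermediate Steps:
W(A, u) = -36 + u
b(t) = -1168 + t² - 45*t (b(t) = (t² + (-36 - 9)*t) - 1168 = (t² - 45*t) - 1168 = -1168 + t² - 45*t)
(-4769055 + b(n(15)))*(-3493610 - 4728960) = (-4769055 + (-1168 + (-8 - 1*15)² - 45*(-8 - 1*15)))*(-3493610 - 4728960) = (-4769055 + (-1168 + (-8 - 15)² - 45*(-8 - 15)))*(-8222570) = (-4769055 + (-1168 + (-23)² - 45*(-23)))*(-8222570) = (-4769055 + (-1168 + 529 + 1035))*(-8222570) = (-4769055 + 396)*(-8222570) = -4768659*(-8222570) = 39210632433630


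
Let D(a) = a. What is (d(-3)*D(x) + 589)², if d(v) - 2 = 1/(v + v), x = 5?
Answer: 12880921/36 ≈ 3.5780e+5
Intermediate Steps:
d(v) = 2 + 1/(2*v) (d(v) = 2 + 1/(v + v) = 2 + 1/(2*v))
(d(-3)*D(x) + 589)² = ((2 + (½)/(-3))*5 + 589)² = ((2 + (½)*(-⅓))*5 + 589)² = ((2 - ⅙)*5 + 589)² = ((11/6)*5 + 589)² = (55/6 + 589)² = (3589/6)² = 12880921/36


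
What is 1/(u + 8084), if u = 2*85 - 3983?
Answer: 1/4271 ≈ 0.00023414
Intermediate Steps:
u = -3813 (u = 170 - 3983 = -3813)
1/(u + 8084) = 1/(-3813 + 8084) = 1/4271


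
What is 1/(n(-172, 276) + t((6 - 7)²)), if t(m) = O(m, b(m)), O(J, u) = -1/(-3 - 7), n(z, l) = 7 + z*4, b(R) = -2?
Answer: -10/6809 ≈ -0.0014686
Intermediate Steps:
n(z, l) = 7 + 4*z
O(J, u) = ⅒ (O(J, u) = -1/(-10) = -1*(-⅒) = ⅒)
t(m) = ⅒
1/(n(-172, 276) + t((6 - 7)²)) = 1/((7 + 4*(-172)) + ⅒) = 1/((7 - 688) + ⅒) = 1/(-681 + ⅒) = 1/(-6809/10) = -10/6809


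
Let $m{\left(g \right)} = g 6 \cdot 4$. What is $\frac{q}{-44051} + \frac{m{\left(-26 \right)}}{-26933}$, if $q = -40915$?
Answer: $\frac{23050031}{24212767} \approx 0.95198$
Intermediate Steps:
$m{\left(g \right)} = 24 g$ ($m{\left(g \right)} = 6 g 4 = 24 g$)
$\frac{q}{-44051} + \frac{m{\left(-26 \right)}}{-26933} = - \frac{40915}{-44051} + \frac{24 \left(-26\right)}{-26933} = \left(-40915\right) \left(- \frac{1}{44051}\right) - - \frac{624}{26933} = \frac{835}{899} + \frac{624}{26933} = \frac{23050031}{24212767}$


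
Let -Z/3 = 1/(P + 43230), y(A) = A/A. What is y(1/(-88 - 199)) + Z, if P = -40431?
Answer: 932/933 ≈ 0.99893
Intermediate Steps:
y(A) = 1
Z = -1/933 (Z = -3/(-40431 + 43230) = -3/2799 = -3*1/2799 = -1/933 ≈ -0.0010718)
y(1/(-88 - 199)) + Z = 1 - 1/933 = 932/933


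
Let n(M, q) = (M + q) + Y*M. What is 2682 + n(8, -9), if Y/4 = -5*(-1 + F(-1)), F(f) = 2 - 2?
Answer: 2841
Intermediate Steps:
F(f) = 0
Y = 20 (Y = 4*(-5*(-1 + 0)) = 4*(-5*(-1)) = 4*5 = 20)
n(M, q) = q + 21*M (n(M, q) = (M + q) + 20*M = q + 21*M)
2682 + n(8, -9) = 2682 + (-9 + 21*8) = 2682 + (-9 + 168) = 2682 + 159 = 2841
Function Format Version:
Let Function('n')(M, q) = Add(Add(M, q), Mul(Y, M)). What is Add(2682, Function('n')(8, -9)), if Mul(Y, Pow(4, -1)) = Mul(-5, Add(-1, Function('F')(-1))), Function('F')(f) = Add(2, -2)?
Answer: 2841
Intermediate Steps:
Function('F')(f) = 0
Y = 20 (Y = Mul(4, Mul(-5, Add(-1, 0))) = Mul(4, Mul(-5, -1)) = Mul(4, 5) = 20)
Function('n')(M, q) = Add(q, Mul(21, M)) (Function('n')(M, q) = Add(Add(M, q), Mul(20, M)) = Add(q, Mul(21, M)))
Add(2682, Function('n')(8, -9)) = Add(2682, Add(-9, Mul(21, 8))) = Add(2682, Add(-9, 168)) = Add(2682, 159) = 2841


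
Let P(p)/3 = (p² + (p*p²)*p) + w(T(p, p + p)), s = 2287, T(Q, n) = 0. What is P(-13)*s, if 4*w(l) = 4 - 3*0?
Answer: 197123391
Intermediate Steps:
w(l) = 1 (w(l) = (4 - 3*0)/4 = (4 + 0)/4 = (¼)*4 = 1)
P(p) = 3 + 3*p² + 3*p⁴ (P(p) = 3*((p² + (p*p²)*p) + 1) = 3*((p² + p³*p) + 1) = 3*((p² + p⁴) + 1) = 3*(1 + p² + p⁴) = 3 + 3*p² + 3*p⁴)
P(-13)*s = (3 + 3*(-13)² + 3*(-13)⁴)*2287 = (3 + 3*169 + 3*28561)*2287 = (3 + 507 + 85683)*2287 = 86193*2287 = 197123391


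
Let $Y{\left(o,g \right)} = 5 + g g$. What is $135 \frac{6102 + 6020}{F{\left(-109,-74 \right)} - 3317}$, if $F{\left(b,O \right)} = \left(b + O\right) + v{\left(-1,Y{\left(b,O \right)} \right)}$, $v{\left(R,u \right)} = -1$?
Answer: $- \frac{181830}{389} \approx -467.43$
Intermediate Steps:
$Y{\left(o,g \right)} = 5 + g^{2}$
$F{\left(b,O \right)} = -1 + O + b$ ($F{\left(b,O \right)} = \left(b + O\right) - 1 = \left(O + b\right) - 1 = -1 + O + b$)
$135 \frac{6102 + 6020}{F{\left(-109,-74 \right)} - 3317} = 135 \frac{6102 + 6020}{\left(-1 - 74 - 109\right) - 3317} = 135 \frac{12122}{-184 - 3317} = 135 \frac{12122}{-3501} = 135 \cdot 12122 \left(- \frac{1}{3501}\right) = 135 \left(- \frac{12122}{3501}\right) = - \frac{181830}{389}$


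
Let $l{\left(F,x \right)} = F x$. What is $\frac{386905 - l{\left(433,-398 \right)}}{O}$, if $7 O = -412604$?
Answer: $- \frac{3914673}{412604} \approx -9.4877$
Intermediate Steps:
$O = - \frac{412604}{7}$ ($O = \frac{1}{7} \left(-412604\right) = - \frac{412604}{7} \approx -58943.0$)
$\frac{386905 - l{\left(433,-398 \right)}}{O} = \frac{386905 - 433 \left(-398\right)}{- \frac{412604}{7}} = \left(386905 - -172334\right) \left(- \frac{7}{412604}\right) = \left(386905 + 172334\right) \left(- \frac{7}{412604}\right) = 559239 \left(- \frac{7}{412604}\right) = - \frac{3914673}{412604}$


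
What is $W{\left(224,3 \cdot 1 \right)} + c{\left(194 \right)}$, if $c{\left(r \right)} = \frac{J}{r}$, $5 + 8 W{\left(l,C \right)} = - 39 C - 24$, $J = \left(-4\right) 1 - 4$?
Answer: $- \frac{7097}{388} \approx -18.291$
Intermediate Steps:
$J = -8$ ($J = -4 - 4 = -8$)
$W{\left(l,C \right)} = - \frac{29}{8} - \frac{39 C}{8}$ ($W{\left(l,C \right)} = - \frac{5}{8} + \frac{- 39 C - 24}{8} = - \frac{5}{8} + \frac{-24 - 39 C}{8} = - \frac{5}{8} - \left(3 + \frac{39 C}{8}\right) = - \frac{29}{8} - \frac{39 C}{8}$)
$c{\left(r \right)} = - \frac{8}{r}$
$W{\left(224,3 \cdot 1 \right)} + c{\left(194 \right)} = \left(- \frac{29}{8} - \frac{39 \cdot 3 \cdot 1}{8}\right) - \frac{8}{194} = \left(- \frac{29}{8} - \frac{117}{8}\right) - \frac{4}{97} = - \frac{73}{4} - \frac{4}{97} = - \frac{7097}{388}$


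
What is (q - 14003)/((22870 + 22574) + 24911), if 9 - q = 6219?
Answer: -20213/70355 ≈ -0.28730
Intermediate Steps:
q = -6210 (q = 9 - 1*6219 = 9 - 6219 = -6210)
(q - 14003)/((22870 + 22574) + 24911) = (-6210 - 14003)/((22870 + 22574) + 24911) = -20213/(45444 + 24911) = -20213/70355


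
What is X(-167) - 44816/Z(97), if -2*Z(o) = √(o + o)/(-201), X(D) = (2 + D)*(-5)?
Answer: 825 - 9008016*√194/97 ≈ -1.2927e+6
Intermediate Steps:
X(D) = -10 - 5*D
Z(o) = √2*√o/402 (Z(o) = -√(o + o)/(2*(-201)) = -√(2*o)*(-1)/(2*201) = -√2*√o*(-1)/(2*201) = -(-1)*√2*√o/402 = √2*√o/402)
X(-167) - 44816/Z(97) = (-10 - 5*(-167)) - 44816/(√2*√97/402) = (-10 + 835) - 44816/(√194/402) = 825 - 44816*201*√194/97 = 825 - 9008016*√194/97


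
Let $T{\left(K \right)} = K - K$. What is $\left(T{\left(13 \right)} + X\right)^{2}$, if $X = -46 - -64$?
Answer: $324$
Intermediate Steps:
$T{\left(K \right)} = 0$
$X = 18$ ($X = -46 + 64 = 18$)
$\left(T{\left(13 \right)} + X\right)^{2} = \left(0 + 18\right)^{2} = 18^{2} = 324$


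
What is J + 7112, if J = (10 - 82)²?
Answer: 12296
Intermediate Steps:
J = 5184 (J = (-72)² = 5184)
J + 7112 = 5184 + 7112 = 12296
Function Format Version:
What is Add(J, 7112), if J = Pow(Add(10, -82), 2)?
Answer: 12296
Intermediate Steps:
J = 5184 (J = Pow(-72, 2) = 5184)
Add(J, 7112) = Add(5184, 7112) = 12296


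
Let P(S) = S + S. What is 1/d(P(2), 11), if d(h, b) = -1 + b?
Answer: ⅒ ≈ 0.10000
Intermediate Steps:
P(S) = 2*S
1/d(P(2), 11) = 1/(-1 + 11) = 1/10 = ⅒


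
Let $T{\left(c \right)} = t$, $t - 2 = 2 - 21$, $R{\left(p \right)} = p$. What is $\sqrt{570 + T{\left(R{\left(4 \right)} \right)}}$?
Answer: $\sqrt{553} \approx 23.516$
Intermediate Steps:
$t = -17$ ($t = 2 + \left(2 - 21\right) = 2 - 19 = -17$)
$T{\left(c \right)} = -17$
$\sqrt{570 + T{\left(R{\left(4 \right)} \right)}} = \sqrt{570 - 17} = \sqrt{553}$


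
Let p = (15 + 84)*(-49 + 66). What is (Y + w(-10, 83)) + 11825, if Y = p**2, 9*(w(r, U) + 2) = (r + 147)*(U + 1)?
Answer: 8536772/3 ≈ 2.8456e+6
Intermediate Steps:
w(r, U) = -2 + (1 + U)*(147 + r)/9 (w(r, U) = -2 + ((r + 147)*(U + 1))/9 = -2 + ((147 + r)*(1 + U))/9 = -2 + ((1 + U)*(147 + r))/9 = -2 + (1 + U)*(147 + r)/9)
p = 1683 (p = 99*17 = 1683)
Y = 2832489 (Y = 1683**2 = 2832489)
(Y + w(-10, 83)) + 11825 = (2832489 + (43/3 + (1/9)*(-10) + (49/3)*83 + (1/9)*83*(-10))) + 11825 = (2832489 + (43/3 - 10/9 + 4067/3 - 830/9)) + 11825 = (2832489 + 3830/3) + 11825 = 8501297/3 + 11825 = 8536772/3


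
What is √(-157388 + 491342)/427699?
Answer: 3*√37106/427699 ≈ 0.0013512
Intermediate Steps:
√(-157388 + 491342)/427699 = √333954*(1/427699) = (3*√37106)*(1/427699) = 3*√37106/427699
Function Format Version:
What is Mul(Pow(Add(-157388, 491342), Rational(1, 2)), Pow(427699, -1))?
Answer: Mul(Rational(3, 427699), Pow(37106, Rational(1, 2))) ≈ 0.0013512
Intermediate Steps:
Mul(Pow(Add(-157388, 491342), Rational(1, 2)), Pow(427699, -1)) = Mul(Pow(333954, Rational(1, 2)), Rational(1, 427699)) = Mul(Mul(3, Pow(37106, Rational(1, 2))), Rational(1, 427699)) = Mul(Rational(3, 427699), Pow(37106, Rational(1, 2)))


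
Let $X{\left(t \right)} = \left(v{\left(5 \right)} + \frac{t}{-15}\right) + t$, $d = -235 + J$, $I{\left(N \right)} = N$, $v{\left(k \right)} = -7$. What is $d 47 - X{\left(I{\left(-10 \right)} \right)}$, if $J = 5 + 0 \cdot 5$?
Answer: $- \frac{32381}{3} \approx -10794.0$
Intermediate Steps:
$J = 5$ ($J = 5 + 0 = 5$)
$d = -230$ ($d = -235 + 5 = -230$)
$X{\left(t \right)} = -7 + \frac{14 t}{15}$ ($X{\left(t \right)} = \left(-7 + \frac{t}{-15}\right) + t = \left(-7 + t \left(- \frac{1}{15}\right)\right) + t = \left(-7 - \frac{t}{15}\right) + t = -7 + \frac{14 t}{15}$)
$d 47 - X{\left(I{\left(-10 \right)} \right)} = \left(-230\right) 47 - \left(-7 + \frac{14}{15} \left(-10\right)\right) = -10810 - \left(-7 - \frac{28}{3}\right) = -10810 - - \frac{49}{3} = -10810 + \frac{49}{3} = - \frac{32381}{3}$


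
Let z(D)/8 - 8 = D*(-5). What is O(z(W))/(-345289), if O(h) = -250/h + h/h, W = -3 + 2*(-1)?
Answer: -1/6511164 ≈ -1.5358e-7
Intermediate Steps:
W = -5 (W = -3 - 2 = -5)
z(D) = 64 - 40*D (z(D) = 64 + 8*(D*(-5)) = 64 + 8*(-5*D) = 64 - 40*D)
O(h) = 1 - 250/h (O(h) = -250/h + 1 = 1 - 250/h)
O(z(W))/(-345289) = ((-250 + (64 - 40*(-5)))/(64 - 40*(-5)))/(-345289) = ((-250 + (64 + 200))/(64 + 200))*(-1/345289) = ((-250 + 264)/264)*(-1/345289) = ((1/264)*14)*(-1/345289) = (7/132)*(-1/345289) = -1/6511164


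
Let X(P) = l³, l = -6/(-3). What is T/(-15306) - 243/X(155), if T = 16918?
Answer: -1927351/61224 ≈ -31.480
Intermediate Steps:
l = 2 (l = -6*(-⅓) = 2)
X(P) = 8 (X(P) = 2³ = 8)
T/(-15306) - 243/X(155) = 16918/(-15306) - 243/8 = 16918*(-1/15306) - 243*⅛ = -8459/7653 - 243/8 = -1927351/61224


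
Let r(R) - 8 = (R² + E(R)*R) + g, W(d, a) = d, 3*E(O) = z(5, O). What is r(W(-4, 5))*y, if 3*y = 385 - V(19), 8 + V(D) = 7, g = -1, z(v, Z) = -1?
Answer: 28178/9 ≈ 3130.9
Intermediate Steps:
V(D) = -1 (V(D) = -8 + 7 = -1)
E(O) = -⅓ (E(O) = (⅓)*(-1) = -⅓)
r(R) = 7 + R² - R/3 (r(R) = 8 + ((R² - R/3) - 1) = 8 + (-1 + R² - R/3) = 7 + R² - R/3)
y = 386/3 (y = (385 - 1*(-1))/3 = (385 + 1)/3 = (⅓)*386 = 386/3 ≈ 128.67)
r(W(-4, 5))*y = (7 + (-4)² - ⅓*(-4))*(386/3) = (7 + 16 + 4/3)*(386/3) = (73/3)*(386/3) = 28178/9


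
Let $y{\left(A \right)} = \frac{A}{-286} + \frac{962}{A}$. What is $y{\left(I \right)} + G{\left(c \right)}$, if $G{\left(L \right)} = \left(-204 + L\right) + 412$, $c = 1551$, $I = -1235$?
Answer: $\frac{3683707}{2090} \approx 1762.5$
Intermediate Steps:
$y{\left(A \right)} = \frac{962}{A} - \frac{A}{286}$ ($y{\left(A \right)} = A \left(- \frac{1}{286}\right) + \frac{962}{A} = - \frac{A}{286} + \frac{962}{A} = \frac{962}{A} - \frac{A}{286}$)
$G{\left(L \right)} = 208 + L$
$y{\left(I \right)} + G{\left(c \right)} = \left(\frac{962}{-1235} - - \frac{95}{22}\right) + \left(208 + 1551\right) = \left(962 \left(- \frac{1}{1235}\right) + \frac{95}{22}\right) + 1759 = \left(- \frac{74}{95} + \frac{95}{22}\right) + 1759 = \frac{7397}{2090} + 1759 = \frac{3683707}{2090}$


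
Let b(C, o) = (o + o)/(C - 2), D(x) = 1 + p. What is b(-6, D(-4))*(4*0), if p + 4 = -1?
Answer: 0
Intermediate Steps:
p = -5 (p = -4 - 1 = -5)
D(x) = -4 (D(x) = 1 - 5 = -4)
b(C, o) = 2*o/(-2 + C) (b(C, o) = (2*o)/(-2 + C) = 2*o/(-2 + C))
b(-6, D(-4))*(4*0) = (2*(-4)/(-2 - 6))*(4*0) = (2*(-4)/(-8))*0 = (2*(-4)*(-1/8))*0 = 1*0 = 0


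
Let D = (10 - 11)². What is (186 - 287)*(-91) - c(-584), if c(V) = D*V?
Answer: 9775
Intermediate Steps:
D = 1 (D = (-1)² = 1)
c(V) = V (c(V) = 1*V = V)
(186 - 287)*(-91) - c(-584) = (186 - 287)*(-91) - 1*(-584) = -101*(-91) + 584 = 9191 + 584 = 9775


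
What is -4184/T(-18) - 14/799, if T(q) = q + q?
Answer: 835628/7191 ≈ 116.20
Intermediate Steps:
T(q) = 2*q
-4184/T(-18) - 14/799 = -4184/(2*(-18)) - 14/799 = -4184/(-36) - 14*1/799 = -4184*(-1/36) - 14/799 = 1046/9 - 14/799 = 835628/7191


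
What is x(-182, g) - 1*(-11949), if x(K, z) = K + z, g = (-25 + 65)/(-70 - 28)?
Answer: 576563/49 ≈ 11767.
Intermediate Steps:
g = -20/49 (g = 40/(-98) = 40*(-1/98) = -20/49 ≈ -0.40816)
x(-182, g) - 1*(-11949) = (-182 - 20/49) - 1*(-11949) = -8938/49 + 11949 = 576563/49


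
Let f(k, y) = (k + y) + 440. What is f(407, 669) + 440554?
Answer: 442070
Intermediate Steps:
f(k, y) = 440 + k + y
f(407, 669) + 440554 = (440 + 407 + 669) + 440554 = 1516 + 440554 = 442070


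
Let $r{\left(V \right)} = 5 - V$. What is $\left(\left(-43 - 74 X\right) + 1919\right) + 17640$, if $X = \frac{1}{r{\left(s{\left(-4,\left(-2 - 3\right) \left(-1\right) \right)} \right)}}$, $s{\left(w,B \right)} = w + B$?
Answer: $\frac{38995}{2} \approx 19498.0$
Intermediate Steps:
$s{\left(w,B \right)} = B + w$
$X = \frac{1}{4}$ ($X = \frac{1}{5 - \left(\left(-2 - 3\right) \left(-1\right) - 4\right)} = \frac{1}{5 - \left(\left(-5\right) \left(-1\right) - 4\right)} = \frac{1}{5 - \left(5 - 4\right)} = \frac{1}{5 - 1} = \frac{1}{4} \approx 0.25$)
$\left(\left(-43 - 74 X\right) + 1919\right) + 17640 = \left(\left(-43 - \frac{37}{2}\right) + 1919\right) + 17640 = \left(- \frac{123}{2} + 1919\right) + 17640 = \frac{3715}{2} + 17640 = \frac{38995}{2}$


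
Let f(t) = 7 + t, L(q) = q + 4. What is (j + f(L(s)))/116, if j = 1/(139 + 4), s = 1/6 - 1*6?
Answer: 4439/99528 ≈ 0.044600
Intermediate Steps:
s = -35/6 (s = 1/6 - 6 = -35/6 ≈ -5.8333)
L(q) = 4 + q
j = 1/143 ≈ 0.0069930
(j + f(L(s)))/116 = (1/143 + (7 + (4 - 35/6)))/116 = (1/143 + (7 - 11/6))/116 = (1/143 + 31/6)/116 = (1/116)*(4439/858) = 4439/99528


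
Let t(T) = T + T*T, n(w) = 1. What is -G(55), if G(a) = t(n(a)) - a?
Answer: 53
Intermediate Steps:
t(T) = T + T²
G(a) = 2 - a (G(a) = 1*(1 + 1) - a = 1*2 - a = 2 - a)
-G(55) = -(2 - 1*55) = -(2 - 55) = -1*(-53) = 53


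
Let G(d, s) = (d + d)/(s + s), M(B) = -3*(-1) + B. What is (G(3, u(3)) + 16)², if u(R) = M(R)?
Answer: 1089/4 ≈ 272.25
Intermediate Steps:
M(B) = 3 + B
u(R) = 3 + R
G(d, s) = d/s (G(d, s) = (2*d)/((2*s)) = (2*d)*(1/(2*s)) = d/s)
(G(3, u(3)) + 16)² = (3/(3 + 3) + 16)² = (3/6 + 16)² = (3*(⅙) + 16)² = (½ + 16)² = (33/2)² = 1089/4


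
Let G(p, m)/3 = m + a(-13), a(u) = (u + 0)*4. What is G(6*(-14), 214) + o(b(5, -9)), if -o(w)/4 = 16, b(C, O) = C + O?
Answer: 422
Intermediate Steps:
a(u) = 4*u (a(u) = u*4 = 4*u)
o(w) = -64 (o(w) = -4*16 = -64)
G(p, m) = -156 + 3*m (G(p, m) = 3*(m + 4*(-13)) = 3*(m - 52) = 3*(-52 + m) = -156 + 3*m)
G(6*(-14), 214) + o(b(5, -9)) = (-156 + 3*214) - 64 = (-156 + 642) - 64 = 486 - 64 = 422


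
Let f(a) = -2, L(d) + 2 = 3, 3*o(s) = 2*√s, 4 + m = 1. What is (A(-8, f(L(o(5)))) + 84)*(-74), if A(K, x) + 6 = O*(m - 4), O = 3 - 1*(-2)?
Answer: -3182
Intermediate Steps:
m = -3 (m = -4 + 1 = -3)
o(s) = 2*√s/3 (o(s) = (2*√s)/3 = 2*√s/3)
L(d) = 1 (L(d) = -2 + 3 = 1)
O = 5 (O = 3 + 2 = 5)
A(K, x) = -41 (A(K, x) = -6 + 5*(-3 - 4) = -6 + 5*(-7) = -6 - 35 = -41)
(A(-8, f(L(o(5)))) + 84)*(-74) = (-41 + 84)*(-74) = 43*(-74) = -3182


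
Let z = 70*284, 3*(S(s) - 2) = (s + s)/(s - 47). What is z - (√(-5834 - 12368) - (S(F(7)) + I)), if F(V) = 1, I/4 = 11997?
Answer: 4683029/69 - I*√18202 ≈ 67870.0 - 134.91*I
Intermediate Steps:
I = 47988 (I = 4*11997 = 47988)
S(s) = 2 + 2*s/(3*(-47 + s)) (S(s) = 2 + ((s + s)/(s - 47))/3 = 2 + ((2*s)/(-47 + s))/3 = 2 + (2*s/(-47 + s))/3 = 2 + 2*s/(3*(-47 + s)))
z = 19880
z - (√(-5834 - 12368) - (S(F(7)) + I)) = 19880 - (√(-5834 - 12368) - (2*(-141 + 4*1)/(3*(-47 + 1)) + 47988)) = 19880 - (√(-18202) - ((⅔)*(-141 + 4)/(-46) + 47988)) = 19880 - (I*√18202 - ((⅔)*(-1/46)*(-137) + 47988)) = 19880 - (I*√18202 - (137/69 + 47988)) = 19880 - (I*√18202 - 1*3311309/69) = 19880 - (I*√18202 - 3311309/69) = 19880 - (-3311309/69 + I*√18202) = 19880 + (3311309/69 - I*√18202) = 4683029/69 - I*√18202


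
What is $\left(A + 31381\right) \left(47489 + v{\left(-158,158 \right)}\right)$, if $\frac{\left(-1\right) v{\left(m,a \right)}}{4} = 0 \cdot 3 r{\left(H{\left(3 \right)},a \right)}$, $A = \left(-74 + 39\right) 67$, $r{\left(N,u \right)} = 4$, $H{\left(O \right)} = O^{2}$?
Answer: $1378890604$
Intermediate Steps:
$A = -2345$ ($A = \left(-35\right) 67 = -2345$)
$v{\left(m,a \right)} = 0$ ($v{\left(m,a \right)} = - 4 \cdot 0 \cdot 3 \cdot 4 = - 4 \cdot 0 \cdot 4 = \left(-4\right) 0 = 0$)
$\left(A + 31381\right) \left(47489 + v{\left(-158,158 \right)}\right) = \left(-2345 + 31381\right) \left(47489 + 0\right) = 29036 \cdot 47489 = 1378890604$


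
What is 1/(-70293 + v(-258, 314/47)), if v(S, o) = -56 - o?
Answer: -47/3306717 ≈ -1.4213e-5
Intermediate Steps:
1/(-70293 + v(-258, 314/47)) = 1/(-70293 + (-56 - 314/47)) = 1/(-70293 - 2946/47) = 1/(-3306717/47) = -47/3306717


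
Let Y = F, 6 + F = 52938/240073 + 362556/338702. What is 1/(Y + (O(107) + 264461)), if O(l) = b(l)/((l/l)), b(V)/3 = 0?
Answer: 40656602623/10751894331721997 ≈ 3.7813e-6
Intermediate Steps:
b(V) = 0 (b(V) = 3*0 = 0)
O(l) = 0 (O(l) = 0/((l/l)) = 0/1 = 0*1 = 0)
F = -191454559206/40656602623 (F = -6 + (52938/240073 + 362556/338702) = -6 + (52938*(1/240073) + 362556*(1/338702)) = -6 + (52938/240073 + 181278/169351) = -6 + 52485056532/40656602623 = -191454559206/40656602623 ≈ -4.7091)
Y = -191454559206/40656602623 ≈ -4.7091
1/(Y + (O(107) + 264461)) = 1/(-191454559206/40656602623 + (0 + 264461)) = 1/(-191454559206/40656602623 + 264461) = 1/(10751894331721997/40656602623) = 40656602623/10751894331721997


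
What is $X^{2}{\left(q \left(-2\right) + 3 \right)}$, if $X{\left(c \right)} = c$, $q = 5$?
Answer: $49$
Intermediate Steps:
$X^{2}{\left(q \left(-2\right) + 3 \right)} = \left(5 \left(-2\right) + 3\right)^{2} = \left(-10 + 3\right)^{2} = \left(-7\right)^{2} = 49$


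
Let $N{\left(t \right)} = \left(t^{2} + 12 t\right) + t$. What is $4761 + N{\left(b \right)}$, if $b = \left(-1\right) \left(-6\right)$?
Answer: $4875$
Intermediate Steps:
$b = 6$
$N{\left(t \right)} = t^{2} + 13 t$
$4761 + N{\left(b \right)} = 4761 + 6 \left(13 + 6\right) = 4761 + 6 \cdot 19 = 4761 + 114 = 4875$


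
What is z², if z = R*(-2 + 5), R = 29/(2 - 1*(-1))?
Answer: 841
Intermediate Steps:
R = 29/3 (R = 29/(2 + 1) = 29/3 ≈ 9.6667)
z = 29 (z = 29*(-2 + 5)/3 = (29/3)*3 = 29)
z² = 29² = 841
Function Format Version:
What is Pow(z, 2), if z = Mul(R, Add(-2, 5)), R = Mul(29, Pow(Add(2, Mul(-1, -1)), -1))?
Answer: 841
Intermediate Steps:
R = Rational(29, 3) (R = Mul(29, Pow(Add(2, 1), -1)) = Mul(29, Pow(3, -1)) = Mul(29, Rational(1, 3)) = Rational(29, 3) ≈ 9.6667)
z = 29 (z = Mul(Rational(29, 3), Add(-2, 5)) = Mul(Rational(29, 3), 3) = 29)
Pow(z, 2) = Pow(29, 2) = 841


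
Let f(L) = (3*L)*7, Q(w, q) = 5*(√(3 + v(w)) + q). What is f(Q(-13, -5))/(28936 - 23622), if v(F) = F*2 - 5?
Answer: -525/5314 + 105*I*√7/2657 ≈ -0.098796 + 0.10456*I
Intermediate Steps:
v(F) = -5 + 2*F (v(F) = 2*F - 5 = -5 + 2*F)
Q(w, q) = 5*q + 5*√(-2 + 2*w) (Q(w, q) = 5*(√(3 + (-5 + 2*w)) + q) = 5*(√(-2 + 2*w) + q) = 5*(q + √(-2 + 2*w)) = 5*q + 5*√(-2 + 2*w))
f(L) = 21*L
f(Q(-13, -5))/(28936 - 23622) = (21*(5*(-5) + 5*√(-2 + 2*(-13))))/(28936 - 23622) = (21*(-25 + 5*√(-2 - 26)))/5314 = (21*(-25 + 5*√(-28)))*(1/5314) = (21*(-25 + 5*(2*I*√7)))*(1/5314) = (21*(-25 + 10*I*√7))*(1/5314) = (-525 + 210*I*√7)*(1/5314) = -525/5314 + 105*I*√7/2657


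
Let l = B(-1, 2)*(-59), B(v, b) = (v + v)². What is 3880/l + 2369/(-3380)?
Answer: -3418371/199420 ≈ -17.142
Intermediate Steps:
B(v, b) = 4*v² (B(v, b) = (2*v)² = 4*v²)
l = -236 (l = (4*(-1)²)*(-59) = (4*1)*(-59) = 4*(-59) = -236)
3880/l + 2369/(-3380) = 3880/(-236) + 2369/(-3380) = 3880*(-1/236) + 2369*(-1/3380) = -970/59 - 2369/3380 = -3418371/199420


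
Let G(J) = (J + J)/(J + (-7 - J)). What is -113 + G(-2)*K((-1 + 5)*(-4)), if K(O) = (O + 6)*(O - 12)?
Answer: 47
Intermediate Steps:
G(J) = -2*J/7 (G(J) = (2*J)/(-7) = (2*J)*(-⅐) = -2*J/7)
K(O) = (-12 + O)*(6 + O) (K(O) = (6 + O)*(-12 + O) = (-12 + O)*(6 + O))
-113 + G(-2)*K((-1 + 5)*(-4)) = -113 + (-2/7*(-2))*(-72 + ((-1 + 5)*(-4))² - 6*(-1 + 5)*(-4)) = -113 + 4*(-72 + (4*(-4))² - 24*(-4))/7 = -113 + 4*(-72 + (-16)² - 6*(-16))/7 = -113 + 4*(-72 + 256 + 96)/7 = -113 + (4/7)*280 = -113 + 160 = 47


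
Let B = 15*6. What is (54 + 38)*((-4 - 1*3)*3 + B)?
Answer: 6348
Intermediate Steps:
B = 90
(54 + 38)*((-4 - 1*3)*3 + B) = (54 + 38)*((-4 - 1*3)*3 + 90) = 92*((-4 - 3)*3 + 90) = 92*(-7*3 + 90) = 92*(-21 + 90) = 92*69 = 6348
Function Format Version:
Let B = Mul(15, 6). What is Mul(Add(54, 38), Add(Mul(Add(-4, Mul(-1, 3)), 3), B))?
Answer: 6348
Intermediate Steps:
B = 90
Mul(Add(54, 38), Add(Mul(Add(-4, Mul(-1, 3)), 3), B)) = Mul(Add(54, 38), Add(Mul(Add(-4, Mul(-1, 3)), 3), 90)) = Mul(92, Add(Mul(Add(-4, -3), 3), 90)) = Mul(92, Add(Mul(-7, 3), 90)) = Mul(92, Add(-21, 90)) = Mul(92, 69) = 6348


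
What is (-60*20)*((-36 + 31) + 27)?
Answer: -26400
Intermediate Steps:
(-60*20)*((-36 + 31) + 27) = -1200*(-5 + 27) = -1200*22 = -26400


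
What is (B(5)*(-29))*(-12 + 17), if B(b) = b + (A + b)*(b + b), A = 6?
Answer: -16675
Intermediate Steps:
B(b) = b + 2*b*(6 + b) (B(b) = b + (6 + b)*(b + b) = b + (6 + b)*(2*b) = b + 2*b*(6 + b))
(B(5)*(-29))*(-12 + 17) = ((5*(13 + 2*5))*(-29))*(-12 + 17) = ((5*(13 + 10))*(-29))*5 = ((5*23)*(-29))*5 = (115*(-29))*5 = -3335*5 = -16675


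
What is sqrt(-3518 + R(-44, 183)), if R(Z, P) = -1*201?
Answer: I*sqrt(3719) ≈ 60.984*I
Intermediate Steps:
R(Z, P) = -201
sqrt(-3518 + R(-44, 183)) = sqrt(-3518 - 201) = sqrt(-3719) = I*sqrt(3719)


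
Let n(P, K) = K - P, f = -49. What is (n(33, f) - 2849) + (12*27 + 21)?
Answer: -2586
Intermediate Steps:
(n(33, f) - 2849) + (12*27 + 21) = ((-49 - 1*33) - 2849) + (12*27 + 21) = ((-49 - 33) - 2849) + (324 + 21) = (-82 - 2849) + 345 = -2931 + 345 = -2586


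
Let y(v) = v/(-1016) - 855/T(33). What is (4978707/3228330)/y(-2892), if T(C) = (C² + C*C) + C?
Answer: 155333998831/247753343355 ≈ 0.62697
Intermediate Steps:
T(C) = C + 2*C² (T(C) = (C² + C²) + C = 2*C² + C = C + 2*C²)
y(v) = -285/737 - v/1016 (y(v) = v/(-1016) - 855*1/(33*(1 + 2*33)) = v*(-1/1016) - 855*1/(33*(1 + 66)) = -v/1016 - 855/(33*67) = -v/1016 - 855/2211 = -v/1016 - 855*1/2211 = -v/1016 - 285/737 = -285/737 - v/1016)
(4978707/3228330)/y(-2892) = (4978707/3228330)/(-285/737 - 1/1016*(-2892)) = (4978707*(1/3228330))/(-285/737 + 723/254) = 1659569/(1076110*(460461/187198)) = (1659569/1076110)*(187198/460461) = 155333998831/247753343355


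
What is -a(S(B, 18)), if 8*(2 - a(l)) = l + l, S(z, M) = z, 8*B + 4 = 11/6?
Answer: -397/192 ≈ -2.0677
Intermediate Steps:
B = -13/48 (B = -1/2 + (11/6)/8 = -1/2 + (11*(1/6))/8 = -1/2 + (1/8)*(11/6) = -1/2 + 11/48 = -13/48 ≈ -0.27083)
a(l) = 2 - l/4 (a(l) = 2 - (l + l)/8 = 2 - l/4)
-a(S(B, 18)) = -(2 - 1/4*(-13/48)) = -(2 + 13/192) = -1*397/192 = -397/192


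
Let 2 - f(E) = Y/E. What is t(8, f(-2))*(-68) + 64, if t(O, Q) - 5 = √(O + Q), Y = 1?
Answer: -276 - 34*√42 ≈ -496.35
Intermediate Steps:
f(E) = 2 - 1/E
t(O, Q) = 5 + √(O + Q)
t(8, f(-2))*(-68) + 64 = (5 + √(8 + (2 - 1/(-2))))*(-68) + 64 = (5 + √(8 + (2 - 1*(-½))))*(-68) + 64 = (5 + √(8 + (2 + ½)))*(-68) + 64 = (5 + √(8 + 5/2))*(-68) + 64 = (5 + √(21/2))*(-68) + 64 = (5 + √42/2)*(-68) + 64 = (-340 - 34*√42) + 64 = -276 - 34*√42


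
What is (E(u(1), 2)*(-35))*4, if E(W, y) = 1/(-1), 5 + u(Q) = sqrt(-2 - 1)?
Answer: 140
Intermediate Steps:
u(Q) = -5 + I*sqrt(3) (u(Q) = -5 + sqrt(-2 - 1) = -5 + sqrt(-3) = -5 + I*sqrt(3))
E(W, y) = -1
(E(u(1), 2)*(-35))*4 = -1*(-35)*4 = 35*4 = 140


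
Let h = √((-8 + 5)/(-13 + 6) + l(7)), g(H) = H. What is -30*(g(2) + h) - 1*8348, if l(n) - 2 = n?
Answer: -8408 - 30*√462/7 ≈ -8500.1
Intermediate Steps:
l(n) = 2 + n
h = √462/7 (h = √((-8 + 5)/(-13 + 6) + (2 + 7)) = √(-3/(-7) + 9) = √(-3*(-⅐) + 9) = √(3/7 + 9) = √(66/7) = √462/7 ≈ 3.0706)
-30*(g(2) + h) - 1*8348 = -30*(2 + √462/7) - 1*8348 = (-60 - 30*√462/7) - 8348 = -8408 - 30*√462/7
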